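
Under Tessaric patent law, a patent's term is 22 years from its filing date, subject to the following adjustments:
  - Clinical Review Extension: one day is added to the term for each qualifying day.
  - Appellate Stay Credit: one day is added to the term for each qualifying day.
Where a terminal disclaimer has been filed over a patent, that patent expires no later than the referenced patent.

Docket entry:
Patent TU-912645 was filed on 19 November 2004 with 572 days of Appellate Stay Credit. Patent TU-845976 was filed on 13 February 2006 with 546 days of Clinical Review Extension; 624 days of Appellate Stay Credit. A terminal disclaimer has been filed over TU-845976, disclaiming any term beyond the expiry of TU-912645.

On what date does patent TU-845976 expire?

Natural term of TU-845976:
  Base: filing + 22 years → 13 February 2028.
  Clinical Review Extension: +546 days → 12 August 2029.
  Appellate Stay Credit: +624 days → 28 April 2031.
Expiry of referenced patent TU-912645:
  Base: filing + 22 years → 19 November 2026.
  Appellate Stay Credit: +572 days → 13 June 2028.
Terminal disclaimer: TU-845976 expires on the earlier of 28 April 2031 and 13 June 2028.

June 13, 2028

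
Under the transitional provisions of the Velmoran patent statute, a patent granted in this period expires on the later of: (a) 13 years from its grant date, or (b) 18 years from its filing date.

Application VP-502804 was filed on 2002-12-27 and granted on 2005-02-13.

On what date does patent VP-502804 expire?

(a) grant + 13 years → 13 February 2018.
(b) filing + 18 years → 27 December 2020.
Later of the two: 27 December 2020.

December 27, 2020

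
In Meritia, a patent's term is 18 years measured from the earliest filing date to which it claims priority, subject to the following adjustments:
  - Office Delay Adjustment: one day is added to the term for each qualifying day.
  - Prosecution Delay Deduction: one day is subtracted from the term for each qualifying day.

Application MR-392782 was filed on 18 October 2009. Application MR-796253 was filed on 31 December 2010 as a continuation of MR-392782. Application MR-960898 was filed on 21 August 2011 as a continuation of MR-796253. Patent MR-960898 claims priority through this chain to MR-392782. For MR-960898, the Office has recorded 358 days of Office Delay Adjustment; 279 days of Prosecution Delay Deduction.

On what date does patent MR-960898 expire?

Earliest priority filing: 18 October 2009.
Base term: 18 October 2009 + 18 years → 18 October 2027.
Office Delay Adjustment: +358 days → 10 October 2028.
Prosecution Delay Deduction: −279 days → 5 January 2028.

2028-01-05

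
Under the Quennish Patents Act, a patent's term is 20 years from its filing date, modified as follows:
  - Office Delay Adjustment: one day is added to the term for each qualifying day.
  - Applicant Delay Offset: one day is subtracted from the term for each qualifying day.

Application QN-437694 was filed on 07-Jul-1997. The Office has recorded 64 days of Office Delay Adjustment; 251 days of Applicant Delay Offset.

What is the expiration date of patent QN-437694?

Base term: filing date + 20 years → 7 July 2017.
Office Delay Adjustment: +64 days → 9 September 2017.
Applicant Delay Offset: −251 days → 1 January 2017.

2017-01-01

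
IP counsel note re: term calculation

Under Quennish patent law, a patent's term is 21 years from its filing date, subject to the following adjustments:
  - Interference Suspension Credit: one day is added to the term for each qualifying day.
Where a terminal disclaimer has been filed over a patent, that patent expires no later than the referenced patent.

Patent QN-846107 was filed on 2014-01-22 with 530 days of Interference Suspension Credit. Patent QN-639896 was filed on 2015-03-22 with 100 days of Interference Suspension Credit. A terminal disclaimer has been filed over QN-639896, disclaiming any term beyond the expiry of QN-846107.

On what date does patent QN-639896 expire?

Natural term of QN-639896:
  Base: filing + 21 years → 22 March 2036.
  Interference Suspension Credit: +100 days → 30 June 2036.
Expiry of referenced patent QN-846107:
  Base: filing + 21 years → 22 January 2035.
  Interference Suspension Credit: +530 days → 5 July 2036.
Terminal disclaimer: QN-639896 expires on the earlier of 30 June 2036 and 5 July 2036.

June 30, 2036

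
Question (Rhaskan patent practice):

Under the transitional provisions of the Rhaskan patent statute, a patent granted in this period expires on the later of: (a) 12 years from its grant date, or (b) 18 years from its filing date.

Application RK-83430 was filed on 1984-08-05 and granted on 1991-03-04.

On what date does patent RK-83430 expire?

2003-03-04

(a) grant + 12 years → 4 March 2003.
(b) filing + 18 years → 5 August 2002.
Later of the two: 4 March 2003.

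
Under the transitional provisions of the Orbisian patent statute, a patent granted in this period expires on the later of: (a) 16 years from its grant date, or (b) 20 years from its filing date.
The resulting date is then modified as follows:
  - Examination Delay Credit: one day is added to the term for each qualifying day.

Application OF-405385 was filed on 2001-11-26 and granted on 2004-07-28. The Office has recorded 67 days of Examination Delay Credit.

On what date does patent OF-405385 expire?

(a) grant + 16 years → 28 July 2020.
(b) filing + 20 years → 26 November 2021.
Later of the two: 26 November 2021.
Examination Delay Credit: +67 days → 1 February 2022.

February 1, 2022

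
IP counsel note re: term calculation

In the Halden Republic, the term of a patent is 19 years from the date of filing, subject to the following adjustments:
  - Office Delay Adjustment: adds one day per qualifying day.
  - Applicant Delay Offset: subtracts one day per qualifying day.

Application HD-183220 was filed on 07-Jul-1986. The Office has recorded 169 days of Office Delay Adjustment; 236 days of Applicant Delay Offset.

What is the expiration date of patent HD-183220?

Base term: filing date + 19 years → 7 July 2005.
Office Delay Adjustment: +169 days → 23 December 2005.
Applicant Delay Offset: −236 days → 1 May 2005.

2005-05-01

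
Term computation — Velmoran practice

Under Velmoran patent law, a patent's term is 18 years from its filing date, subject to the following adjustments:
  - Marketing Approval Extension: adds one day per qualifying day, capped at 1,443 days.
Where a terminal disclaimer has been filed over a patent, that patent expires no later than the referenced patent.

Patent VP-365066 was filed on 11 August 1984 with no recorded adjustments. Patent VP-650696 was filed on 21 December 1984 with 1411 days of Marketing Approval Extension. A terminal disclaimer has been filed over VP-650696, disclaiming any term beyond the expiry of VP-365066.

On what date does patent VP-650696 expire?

August 11, 2002

Natural term of VP-650696:
  Base: filing + 18 years → 21 December 2002.
  Marketing Approval Extension: 1411 days (within the 1443-day cap) → +1411 days → 1 November 2006.
Expiry of referenced patent VP-365066:
  Base: filing + 18 years → 11 August 2002.
Terminal disclaimer: VP-650696 expires on the earlier of 1 November 2006 and 11 August 2002.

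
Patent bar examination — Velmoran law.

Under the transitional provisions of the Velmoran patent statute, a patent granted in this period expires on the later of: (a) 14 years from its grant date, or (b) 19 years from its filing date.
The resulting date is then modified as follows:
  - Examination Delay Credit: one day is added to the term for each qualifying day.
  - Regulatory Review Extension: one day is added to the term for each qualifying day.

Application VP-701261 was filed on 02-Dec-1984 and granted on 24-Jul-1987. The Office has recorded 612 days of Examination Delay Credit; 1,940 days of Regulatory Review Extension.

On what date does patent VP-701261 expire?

2010-11-27

(a) grant + 14 years → 24 July 2001.
(b) filing + 19 years → 2 December 2003.
Later of the two: 2 December 2003.
Examination Delay Credit: +612 days → 5 August 2005.
Regulatory Review Extension: +1940 days → 27 November 2010.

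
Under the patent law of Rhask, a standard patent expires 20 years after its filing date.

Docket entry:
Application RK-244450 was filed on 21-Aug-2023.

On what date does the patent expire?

Filing date + 20 years → 21 August 2043.

August 21, 2043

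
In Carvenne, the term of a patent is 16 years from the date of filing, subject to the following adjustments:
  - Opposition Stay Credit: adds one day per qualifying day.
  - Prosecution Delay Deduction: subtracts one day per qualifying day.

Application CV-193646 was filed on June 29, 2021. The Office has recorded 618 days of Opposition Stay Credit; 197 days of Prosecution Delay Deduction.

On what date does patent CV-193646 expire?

August 24, 2038

Base term: filing date + 16 years → 29 June 2037.
Opposition Stay Credit: +618 days → 9 March 2039.
Prosecution Delay Deduction: −197 days → 24 August 2038.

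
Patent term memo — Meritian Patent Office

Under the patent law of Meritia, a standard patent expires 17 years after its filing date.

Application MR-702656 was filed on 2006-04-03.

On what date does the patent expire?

Filing date + 17 years → 3 April 2023.

April 3, 2023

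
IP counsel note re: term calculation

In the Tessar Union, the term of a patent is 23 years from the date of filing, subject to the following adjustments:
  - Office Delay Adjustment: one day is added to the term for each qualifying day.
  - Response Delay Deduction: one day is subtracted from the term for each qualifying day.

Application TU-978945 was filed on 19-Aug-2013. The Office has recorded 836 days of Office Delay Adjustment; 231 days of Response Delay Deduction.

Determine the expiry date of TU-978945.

Base term: filing date + 23 years → 19 August 2036.
Office Delay Adjustment: +836 days → 3 December 2038.
Response Delay Deduction: −231 days → 16 April 2038.

April 16, 2038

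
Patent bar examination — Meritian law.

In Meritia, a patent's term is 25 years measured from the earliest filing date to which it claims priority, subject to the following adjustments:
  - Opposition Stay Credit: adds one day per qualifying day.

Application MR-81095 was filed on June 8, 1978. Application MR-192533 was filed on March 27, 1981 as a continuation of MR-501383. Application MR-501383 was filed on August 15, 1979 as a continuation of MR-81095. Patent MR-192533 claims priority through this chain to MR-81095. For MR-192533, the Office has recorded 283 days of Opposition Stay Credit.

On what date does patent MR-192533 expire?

Earliest priority filing: 8 June 1978.
Base term: 8 June 1978 + 25 years → 8 June 2003.
Opposition Stay Credit: +283 days → 17 March 2004.

2004-03-17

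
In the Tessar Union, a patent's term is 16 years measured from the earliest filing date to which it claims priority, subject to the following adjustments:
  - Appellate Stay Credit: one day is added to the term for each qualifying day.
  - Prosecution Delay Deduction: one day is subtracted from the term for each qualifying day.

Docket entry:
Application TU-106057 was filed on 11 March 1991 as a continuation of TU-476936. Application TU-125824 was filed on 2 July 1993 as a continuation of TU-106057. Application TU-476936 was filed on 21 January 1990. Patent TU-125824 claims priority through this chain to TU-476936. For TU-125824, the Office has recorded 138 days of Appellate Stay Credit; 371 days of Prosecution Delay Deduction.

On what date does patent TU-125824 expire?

June 2, 2005

Earliest priority filing: 21 January 1990.
Base term: 21 January 1990 + 16 years → 21 January 2006.
Appellate Stay Credit: +138 days → 8 June 2006.
Prosecution Delay Deduction: −371 days → 2 June 2005.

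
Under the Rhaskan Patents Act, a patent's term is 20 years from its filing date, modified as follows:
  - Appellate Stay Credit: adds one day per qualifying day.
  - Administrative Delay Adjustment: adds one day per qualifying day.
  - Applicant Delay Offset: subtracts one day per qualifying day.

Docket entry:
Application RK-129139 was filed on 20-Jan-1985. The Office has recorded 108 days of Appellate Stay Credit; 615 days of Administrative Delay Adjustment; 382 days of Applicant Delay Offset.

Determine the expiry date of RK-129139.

Base term: filing date + 20 years → 20 January 2005.
Appellate Stay Credit: +108 days → 8 May 2005.
Administrative Delay Adjustment: +615 days → 13 January 2007.
Applicant Delay Offset: −382 days → 27 December 2005.

2005-12-27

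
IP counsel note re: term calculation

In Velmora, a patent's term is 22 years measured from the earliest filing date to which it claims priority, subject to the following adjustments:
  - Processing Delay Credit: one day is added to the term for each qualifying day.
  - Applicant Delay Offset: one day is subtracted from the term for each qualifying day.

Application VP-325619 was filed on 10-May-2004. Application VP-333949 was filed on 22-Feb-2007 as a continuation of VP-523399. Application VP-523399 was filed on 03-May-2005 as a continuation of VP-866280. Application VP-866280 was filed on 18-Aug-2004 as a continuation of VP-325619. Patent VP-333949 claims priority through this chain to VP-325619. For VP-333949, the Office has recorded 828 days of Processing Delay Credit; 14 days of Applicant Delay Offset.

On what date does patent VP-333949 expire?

Earliest priority filing: 10 May 2004.
Base term: 10 May 2004 + 22 years → 10 May 2026.
Processing Delay Credit: +828 days → 15 August 2028.
Applicant Delay Offset: −14 days → 1 August 2028.

August 1, 2028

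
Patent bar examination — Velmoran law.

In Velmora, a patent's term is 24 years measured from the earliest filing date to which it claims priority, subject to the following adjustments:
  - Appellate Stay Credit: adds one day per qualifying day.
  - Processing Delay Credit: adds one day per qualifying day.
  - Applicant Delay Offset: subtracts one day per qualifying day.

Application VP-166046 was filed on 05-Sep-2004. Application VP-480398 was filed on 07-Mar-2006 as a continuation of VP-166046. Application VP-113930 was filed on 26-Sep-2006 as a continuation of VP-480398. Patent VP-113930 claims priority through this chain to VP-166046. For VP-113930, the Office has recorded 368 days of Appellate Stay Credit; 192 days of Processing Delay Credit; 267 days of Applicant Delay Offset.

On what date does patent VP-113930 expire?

2029-06-25

Earliest priority filing: 5 September 2004.
Base term: 5 September 2004 + 24 years → 5 September 2028.
Appellate Stay Credit: +368 days → 8 September 2029.
Processing Delay Credit: +192 days → 19 March 2030.
Applicant Delay Offset: −267 days → 25 June 2029.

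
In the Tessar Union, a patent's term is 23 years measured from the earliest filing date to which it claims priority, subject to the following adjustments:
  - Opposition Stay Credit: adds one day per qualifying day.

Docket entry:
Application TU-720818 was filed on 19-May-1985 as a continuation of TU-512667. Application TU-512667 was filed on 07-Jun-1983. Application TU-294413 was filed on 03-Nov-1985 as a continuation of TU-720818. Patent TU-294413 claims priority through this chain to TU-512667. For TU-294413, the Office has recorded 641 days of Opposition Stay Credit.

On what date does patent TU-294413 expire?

Earliest priority filing: 7 June 1983.
Base term: 7 June 1983 + 23 years → 7 June 2006.
Opposition Stay Credit: +641 days → 9 March 2008.

2008-03-09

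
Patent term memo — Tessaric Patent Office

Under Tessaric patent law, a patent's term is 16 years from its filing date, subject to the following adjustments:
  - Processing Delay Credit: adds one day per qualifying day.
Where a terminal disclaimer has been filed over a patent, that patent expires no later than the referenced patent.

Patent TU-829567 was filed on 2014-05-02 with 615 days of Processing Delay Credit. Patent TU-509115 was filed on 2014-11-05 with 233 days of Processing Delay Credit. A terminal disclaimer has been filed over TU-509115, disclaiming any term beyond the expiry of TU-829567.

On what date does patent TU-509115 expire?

June 26, 2031

Natural term of TU-509115:
  Base: filing + 16 years → 5 November 2030.
  Processing Delay Credit: +233 days → 26 June 2031.
Expiry of referenced patent TU-829567:
  Base: filing + 16 years → 2 May 2030.
  Processing Delay Credit: +615 days → 7 January 2032.
Terminal disclaimer: TU-509115 expires on the earlier of 26 June 2031 and 7 January 2032.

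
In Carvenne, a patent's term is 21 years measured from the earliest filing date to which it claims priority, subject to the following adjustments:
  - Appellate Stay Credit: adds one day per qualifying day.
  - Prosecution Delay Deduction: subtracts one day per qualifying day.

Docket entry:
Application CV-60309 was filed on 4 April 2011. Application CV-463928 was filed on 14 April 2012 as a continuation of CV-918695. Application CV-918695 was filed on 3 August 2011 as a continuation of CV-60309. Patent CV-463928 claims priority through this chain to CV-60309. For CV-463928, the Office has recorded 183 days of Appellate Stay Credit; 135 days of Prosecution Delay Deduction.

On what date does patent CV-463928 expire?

Earliest priority filing: 4 April 2011.
Base term: 4 April 2011 + 21 years → 4 April 2032.
Appellate Stay Credit: +183 days → 4 October 2032.
Prosecution Delay Deduction: −135 days → 22 May 2032.

May 22, 2032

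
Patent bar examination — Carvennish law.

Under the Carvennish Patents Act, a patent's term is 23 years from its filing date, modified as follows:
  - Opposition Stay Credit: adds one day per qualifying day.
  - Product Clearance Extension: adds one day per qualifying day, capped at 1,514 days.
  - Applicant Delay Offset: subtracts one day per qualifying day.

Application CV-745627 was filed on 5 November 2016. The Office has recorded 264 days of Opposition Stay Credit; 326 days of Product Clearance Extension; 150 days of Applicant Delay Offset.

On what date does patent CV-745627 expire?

Base term: filing date + 23 years → 5 November 2039.
Opposition Stay Credit: +264 days → 26 July 2040.
Product Clearance Extension: 326 days (within the 1514-day cap) → +326 days → 17 June 2041.
Applicant Delay Offset: −150 days → 18 January 2041.

2041-01-18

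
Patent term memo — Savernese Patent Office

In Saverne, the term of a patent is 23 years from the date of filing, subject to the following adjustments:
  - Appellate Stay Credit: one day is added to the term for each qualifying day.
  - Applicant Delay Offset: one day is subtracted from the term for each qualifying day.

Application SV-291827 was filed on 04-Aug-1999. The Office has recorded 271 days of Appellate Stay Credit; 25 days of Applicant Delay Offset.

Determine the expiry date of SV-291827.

Base term: filing date + 23 years → 4 August 2022.
Appellate Stay Credit: +271 days → 2 May 2023.
Applicant Delay Offset: −25 days → 7 April 2023.

2023-04-07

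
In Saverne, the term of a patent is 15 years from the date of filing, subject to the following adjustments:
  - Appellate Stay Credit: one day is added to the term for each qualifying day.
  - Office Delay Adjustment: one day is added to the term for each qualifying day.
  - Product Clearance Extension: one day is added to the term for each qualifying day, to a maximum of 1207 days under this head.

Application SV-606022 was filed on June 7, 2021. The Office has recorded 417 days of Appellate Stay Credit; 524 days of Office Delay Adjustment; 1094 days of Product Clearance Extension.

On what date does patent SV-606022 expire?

Base term: filing date + 15 years → 7 June 2036.
Appellate Stay Credit: +417 days → 29 July 2037.
Office Delay Adjustment: +524 days → 4 January 2039.
Product Clearance Extension: 1094 days (within the 1207-day cap) → +1094 days → 2 January 2042.

January 2, 2042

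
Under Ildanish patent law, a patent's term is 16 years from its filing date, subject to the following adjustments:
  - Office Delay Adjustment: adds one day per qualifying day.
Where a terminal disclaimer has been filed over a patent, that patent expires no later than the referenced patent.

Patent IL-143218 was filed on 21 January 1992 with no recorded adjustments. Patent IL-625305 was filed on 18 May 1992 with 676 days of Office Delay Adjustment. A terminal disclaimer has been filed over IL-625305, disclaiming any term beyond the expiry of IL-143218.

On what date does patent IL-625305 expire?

Natural term of IL-625305:
  Base: filing + 16 years → 18 May 2008.
  Office Delay Adjustment: +676 days → 25 March 2010.
Expiry of referenced patent IL-143218:
  Base: filing + 16 years → 21 January 2008.
Terminal disclaimer: IL-625305 expires on the earlier of 25 March 2010 and 21 January 2008.

2008-01-21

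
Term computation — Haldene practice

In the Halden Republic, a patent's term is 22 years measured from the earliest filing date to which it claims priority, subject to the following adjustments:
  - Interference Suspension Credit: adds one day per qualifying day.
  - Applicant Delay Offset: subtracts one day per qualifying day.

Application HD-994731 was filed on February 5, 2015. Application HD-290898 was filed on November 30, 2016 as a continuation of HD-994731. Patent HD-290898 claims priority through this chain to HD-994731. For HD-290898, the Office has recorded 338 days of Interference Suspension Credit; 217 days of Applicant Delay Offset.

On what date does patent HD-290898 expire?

Earliest priority filing: 5 February 2015.
Base term: 5 February 2015 + 22 years → 5 February 2037.
Interference Suspension Credit: +338 days → 9 January 2038.
Applicant Delay Offset: −217 days → 6 June 2037.

2037-06-06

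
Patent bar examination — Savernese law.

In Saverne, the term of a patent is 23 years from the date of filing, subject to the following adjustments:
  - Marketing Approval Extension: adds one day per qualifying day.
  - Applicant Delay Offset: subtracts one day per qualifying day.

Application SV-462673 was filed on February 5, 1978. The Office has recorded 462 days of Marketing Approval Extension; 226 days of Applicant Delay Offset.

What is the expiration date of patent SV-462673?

Base term: filing date + 23 years → 5 February 2001.
Marketing Approval Extension: +462 days → 13 May 2002.
Applicant Delay Offset: −226 days → 29 September 2001.

September 29, 2001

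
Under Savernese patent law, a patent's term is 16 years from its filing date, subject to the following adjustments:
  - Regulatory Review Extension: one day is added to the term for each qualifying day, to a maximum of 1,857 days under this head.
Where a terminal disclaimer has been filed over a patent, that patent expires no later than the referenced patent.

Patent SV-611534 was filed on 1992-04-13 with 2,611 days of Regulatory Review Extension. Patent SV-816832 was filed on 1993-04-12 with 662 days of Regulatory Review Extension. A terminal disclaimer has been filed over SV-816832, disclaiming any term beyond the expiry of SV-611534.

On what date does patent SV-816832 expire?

2011-02-03

Natural term of SV-816832:
  Base: filing + 16 years → 12 April 2009.
  Regulatory Review Extension: 662 days (within the 1857-day cap) → +662 days → 3 February 2011.
Expiry of referenced patent SV-611534:
  Base: filing + 16 years → 13 April 2008.
  Regulatory Review Extension: 2611 days claimed exceeds the 1857-day cap, so +1857 days → 14 May 2013.
Terminal disclaimer: SV-816832 expires on the earlier of 3 February 2011 and 14 May 2013.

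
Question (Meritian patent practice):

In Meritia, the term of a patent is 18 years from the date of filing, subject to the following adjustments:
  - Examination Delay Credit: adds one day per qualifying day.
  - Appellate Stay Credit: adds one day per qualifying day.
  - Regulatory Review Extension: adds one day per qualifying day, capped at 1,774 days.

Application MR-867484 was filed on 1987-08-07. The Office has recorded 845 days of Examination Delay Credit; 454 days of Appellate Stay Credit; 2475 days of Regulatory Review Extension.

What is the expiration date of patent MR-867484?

Base term: filing date + 18 years → 7 August 2005.
Examination Delay Credit: +845 days → 30 November 2007.
Appellate Stay Credit: +454 days → 26 February 2009.
Regulatory Review Extension: 2475 days claimed exceeds the 1774-day cap, so +1774 days → 5 January 2014.

January 5, 2014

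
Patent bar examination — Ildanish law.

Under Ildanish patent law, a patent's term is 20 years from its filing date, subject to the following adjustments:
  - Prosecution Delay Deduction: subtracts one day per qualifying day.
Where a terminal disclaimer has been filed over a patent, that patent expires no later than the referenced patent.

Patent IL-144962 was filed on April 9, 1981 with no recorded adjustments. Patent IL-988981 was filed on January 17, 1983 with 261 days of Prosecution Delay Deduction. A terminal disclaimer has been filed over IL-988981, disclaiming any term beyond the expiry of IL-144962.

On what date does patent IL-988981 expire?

2001-04-09

Natural term of IL-988981:
  Base: filing + 20 years → 17 January 2003.
  Prosecution Delay Deduction: −261 days → 1 May 2002.
Expiry of referenced patent IL-144962:
  Base: filing + 20 years → 9 April 2001.
Terminal disclaimer: IL-988981 expires on the earlier of 1 May 2002 and 9 April 2001.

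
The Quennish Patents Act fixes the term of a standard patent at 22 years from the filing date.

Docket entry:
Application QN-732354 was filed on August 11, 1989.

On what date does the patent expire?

August 11, 2011

Filing date + 22 years → 11 August 2011.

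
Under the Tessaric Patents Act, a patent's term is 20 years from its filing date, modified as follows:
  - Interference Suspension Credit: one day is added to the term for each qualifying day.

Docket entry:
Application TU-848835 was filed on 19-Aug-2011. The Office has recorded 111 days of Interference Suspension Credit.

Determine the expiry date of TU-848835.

December 8, 2031

Base term: filing date + 20 years → 19 August 2031.
Interference Suspension Credit: +111 days → 8 December 2031.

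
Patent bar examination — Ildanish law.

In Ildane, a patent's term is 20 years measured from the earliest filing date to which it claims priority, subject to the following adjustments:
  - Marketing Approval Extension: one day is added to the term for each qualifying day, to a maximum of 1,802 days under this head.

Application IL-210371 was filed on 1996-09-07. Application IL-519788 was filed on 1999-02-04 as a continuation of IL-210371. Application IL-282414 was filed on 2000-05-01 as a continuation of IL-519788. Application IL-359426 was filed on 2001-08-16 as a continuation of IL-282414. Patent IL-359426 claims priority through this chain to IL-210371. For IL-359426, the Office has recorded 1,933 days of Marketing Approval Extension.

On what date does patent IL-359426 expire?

Earliest priority filing: 7 September 1996.
Base term: 7 September 1996 + 20 years → 7 September 2016.
Marketing Approval Extension: 1933 days claimed exceeds the 1802-day cap, so +1802 days → 14 August 2021.

2021-08-14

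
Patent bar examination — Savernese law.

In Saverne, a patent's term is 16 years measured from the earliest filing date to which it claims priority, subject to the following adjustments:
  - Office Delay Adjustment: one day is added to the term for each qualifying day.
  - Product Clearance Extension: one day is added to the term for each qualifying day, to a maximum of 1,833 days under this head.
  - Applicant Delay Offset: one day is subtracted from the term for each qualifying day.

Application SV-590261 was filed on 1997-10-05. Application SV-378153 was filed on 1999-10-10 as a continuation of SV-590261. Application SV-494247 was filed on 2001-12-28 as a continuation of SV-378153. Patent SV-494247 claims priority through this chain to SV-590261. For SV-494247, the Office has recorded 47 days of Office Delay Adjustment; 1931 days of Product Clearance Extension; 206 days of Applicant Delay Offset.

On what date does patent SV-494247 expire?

2018-05-06

Earliest priority filing: 5 October 1997.
Base term: 5 October 1997 + 16 years → 5 October 2013.
Office Delay Adjustment: +47 days → 21 November 2013.
Product Clearance Extension: 1931 days claimed exceeds the 1833-day cap, so +1833 days → 28 November 2018.
Applicant Delay Offset: −206 days → 6 May 2018.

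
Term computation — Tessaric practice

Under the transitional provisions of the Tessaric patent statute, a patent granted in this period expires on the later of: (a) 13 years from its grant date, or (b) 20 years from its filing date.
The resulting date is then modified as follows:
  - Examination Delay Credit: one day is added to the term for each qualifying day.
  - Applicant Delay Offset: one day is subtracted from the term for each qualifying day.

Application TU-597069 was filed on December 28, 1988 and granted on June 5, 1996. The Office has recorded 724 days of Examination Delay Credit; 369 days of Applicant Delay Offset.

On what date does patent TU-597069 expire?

2010-05-26

(a) grant + 13 years → 5 June 2009.
(b) filing + 20 years → 28 December 2008.
Later of the two: 5 June 2009.
Examination Delay Credit: +724 days → 30 May 2011.
Applicant Delay Offset: −369 days → 26 May 2010.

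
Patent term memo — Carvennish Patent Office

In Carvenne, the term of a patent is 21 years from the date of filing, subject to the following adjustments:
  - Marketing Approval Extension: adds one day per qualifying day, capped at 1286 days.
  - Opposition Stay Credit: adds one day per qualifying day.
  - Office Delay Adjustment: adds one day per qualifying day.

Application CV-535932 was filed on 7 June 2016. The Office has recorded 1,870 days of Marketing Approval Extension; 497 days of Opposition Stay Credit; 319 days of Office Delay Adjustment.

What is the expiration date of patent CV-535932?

2043-03-10

Base term: filing date + 21 years → 7 June 2037.
Marketing Approval Extension: 1870 days claimed exceeds the 1286-day cap, so +1286 days → 14 December 2040.
Opposition Stay Credit: +497 days → 25 April 2042.
Office Delay Adjustment: +319 days → 10 March 2043.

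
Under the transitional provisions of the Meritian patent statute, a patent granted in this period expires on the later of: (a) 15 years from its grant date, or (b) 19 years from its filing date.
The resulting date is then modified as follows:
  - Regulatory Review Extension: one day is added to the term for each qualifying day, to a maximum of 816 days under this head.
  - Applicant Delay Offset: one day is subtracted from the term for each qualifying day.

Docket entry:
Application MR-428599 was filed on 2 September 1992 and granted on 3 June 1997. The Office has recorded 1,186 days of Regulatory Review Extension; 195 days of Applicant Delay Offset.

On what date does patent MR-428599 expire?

(a) grant + 15 years → 3 June 2012.
(b) filing + 19 years → 2 September 2011.
Later of the two: 3 June 2012.
Regulatory Review Extension: 1186 days claimed exceeds the 816-day cap, so +816 days → 28 August 2014.
Applicant Delay Offset: −195 days → 14 February 2014.

February 14, 2014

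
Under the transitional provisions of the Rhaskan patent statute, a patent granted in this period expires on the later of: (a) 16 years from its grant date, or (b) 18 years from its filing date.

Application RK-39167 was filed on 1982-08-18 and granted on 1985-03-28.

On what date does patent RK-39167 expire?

(a) grant + 16 years → 28 March 2001.
(b) filing + 18 years → 18 August 2000.
Later of the two: 28 March 2001.

March 28, 2001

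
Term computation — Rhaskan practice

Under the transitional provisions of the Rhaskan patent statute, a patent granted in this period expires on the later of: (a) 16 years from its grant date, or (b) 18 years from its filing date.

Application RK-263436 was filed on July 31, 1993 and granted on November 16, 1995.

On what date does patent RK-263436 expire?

(a) grant + 16 years → 16 November 2011.
(b) filing + 18 years → 31 July 2011.
Later of the two: 16 November 2011.

November 16, 2011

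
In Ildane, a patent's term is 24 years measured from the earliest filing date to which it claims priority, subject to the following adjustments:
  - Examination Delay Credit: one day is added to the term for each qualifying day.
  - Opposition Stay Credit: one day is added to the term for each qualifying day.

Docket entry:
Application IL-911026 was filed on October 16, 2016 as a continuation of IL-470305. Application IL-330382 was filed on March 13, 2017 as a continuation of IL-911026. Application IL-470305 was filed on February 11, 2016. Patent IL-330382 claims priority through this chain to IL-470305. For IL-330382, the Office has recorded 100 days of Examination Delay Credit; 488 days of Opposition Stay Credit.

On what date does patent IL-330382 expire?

Earliest priority filing: 11 February 2016.
Base term: 11 February 2016 + 24 years → 11 February 2040.
Examination Delay Credit: +100 days → 21 May 2040.
Opposition Stay Credit: +488 days → 21 September 2041.

2041-09-21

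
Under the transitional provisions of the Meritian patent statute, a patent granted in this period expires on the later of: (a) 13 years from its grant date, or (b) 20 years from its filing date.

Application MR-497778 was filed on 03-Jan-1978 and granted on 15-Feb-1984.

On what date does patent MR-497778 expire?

(a) grant + 13 years → 15 February 1997.
(b) filing + 20 years → 3 January 1998.
Later of the two: 3 January 1998.

January 3, 1998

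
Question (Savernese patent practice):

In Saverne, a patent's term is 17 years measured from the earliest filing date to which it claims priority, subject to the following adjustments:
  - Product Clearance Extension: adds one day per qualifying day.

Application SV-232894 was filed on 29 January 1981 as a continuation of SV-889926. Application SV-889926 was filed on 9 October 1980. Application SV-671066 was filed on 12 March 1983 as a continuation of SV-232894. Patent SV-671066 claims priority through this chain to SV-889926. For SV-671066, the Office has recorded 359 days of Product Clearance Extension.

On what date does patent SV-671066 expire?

Earliest priority filing: 9 October 1980.
Base term: 9 October 1980 + 17 years → 9 October 1997.
Product Clearance Extension: +359 days → 3 October 1998.

October 3, 1998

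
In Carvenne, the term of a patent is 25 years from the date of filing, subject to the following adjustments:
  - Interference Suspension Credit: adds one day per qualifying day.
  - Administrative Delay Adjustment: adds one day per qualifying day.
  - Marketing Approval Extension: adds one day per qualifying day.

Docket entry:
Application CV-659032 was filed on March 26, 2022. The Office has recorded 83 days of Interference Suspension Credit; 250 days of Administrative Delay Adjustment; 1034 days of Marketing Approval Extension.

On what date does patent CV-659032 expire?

December 22, 2050

Base term: filing date + 25 years → 26 March 2047.
Interference Suspension Credit: +83 days → 17 June 2047.
Administrative Delay Adjustment: +250 days → 22 February 2048.
Marketing Approval Extension: +1034 days → 22 December 2050.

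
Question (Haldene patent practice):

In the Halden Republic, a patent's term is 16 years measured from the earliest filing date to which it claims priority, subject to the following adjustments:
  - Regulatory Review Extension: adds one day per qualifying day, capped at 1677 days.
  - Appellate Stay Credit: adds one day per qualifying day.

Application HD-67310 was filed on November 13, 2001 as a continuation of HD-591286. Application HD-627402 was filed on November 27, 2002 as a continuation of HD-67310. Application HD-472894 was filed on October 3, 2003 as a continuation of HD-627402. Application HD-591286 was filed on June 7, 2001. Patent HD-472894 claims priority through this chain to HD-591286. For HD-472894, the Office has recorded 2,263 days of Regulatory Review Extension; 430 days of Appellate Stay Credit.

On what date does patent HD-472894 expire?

Earliest priority filing: 7 June 2001.
Base term: 7 June 2001 + 16 years → 7 June 2017.
Regulatory Review Extension: 2263 days claimed exceeds the 1677-day cap, so +1677 days → 9 January 2022.
Appellate Stay Credit: +430 days → 15 March 2023.

2023-03-15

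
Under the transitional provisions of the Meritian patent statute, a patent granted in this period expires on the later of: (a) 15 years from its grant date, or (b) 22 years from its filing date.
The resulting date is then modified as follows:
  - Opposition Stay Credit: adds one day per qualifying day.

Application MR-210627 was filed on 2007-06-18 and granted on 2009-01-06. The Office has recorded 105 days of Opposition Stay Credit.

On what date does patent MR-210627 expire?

(a) grant + 15 years → 6 January 2024.
(b) filing + 22 years → 18 June 2029.
Later of the two: 18 June 2029.
Opposition Stay Credit: +105 days → 1 October 2029.

October 1, 2029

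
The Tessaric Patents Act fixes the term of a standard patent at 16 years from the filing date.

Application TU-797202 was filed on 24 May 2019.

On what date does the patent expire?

May 24, 2035

Filing date + 16 years → 24 May 2035.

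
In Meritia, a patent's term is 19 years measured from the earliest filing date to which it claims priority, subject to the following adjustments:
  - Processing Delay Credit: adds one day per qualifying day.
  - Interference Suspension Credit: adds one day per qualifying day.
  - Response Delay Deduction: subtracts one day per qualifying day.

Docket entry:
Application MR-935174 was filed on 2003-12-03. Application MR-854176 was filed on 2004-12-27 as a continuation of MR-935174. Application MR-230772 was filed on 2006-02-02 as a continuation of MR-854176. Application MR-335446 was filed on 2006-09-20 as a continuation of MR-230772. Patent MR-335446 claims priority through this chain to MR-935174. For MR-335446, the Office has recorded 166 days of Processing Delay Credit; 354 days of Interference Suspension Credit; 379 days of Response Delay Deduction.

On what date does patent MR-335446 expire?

April 23, 2023

Earliest priority filing: 3 December 2003.
Base term: 3 December 2003 + 19 years → 3 December 2022.
Processing Delay Credit: +166 days → 18 May 2023.
Interference Suspension Credit: +354 days → 6 May 2024.
Response Delay Deduction: −379 days → 23 April 2023.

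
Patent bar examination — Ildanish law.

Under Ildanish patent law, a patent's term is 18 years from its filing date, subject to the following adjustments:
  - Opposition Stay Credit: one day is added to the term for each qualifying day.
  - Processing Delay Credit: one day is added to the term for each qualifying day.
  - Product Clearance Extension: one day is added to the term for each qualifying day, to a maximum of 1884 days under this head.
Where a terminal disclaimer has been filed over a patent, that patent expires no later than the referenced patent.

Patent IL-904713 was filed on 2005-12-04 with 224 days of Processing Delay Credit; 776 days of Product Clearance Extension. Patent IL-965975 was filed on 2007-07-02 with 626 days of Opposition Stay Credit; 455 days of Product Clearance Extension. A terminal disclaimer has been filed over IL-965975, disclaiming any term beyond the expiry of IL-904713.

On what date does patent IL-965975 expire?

Natural term of IL-965975:
  Base: filing + 18 years → 2 July 2025.
  Opposition Stay Credit: +626 days → 20 March 2027.
  Product Clearance Extension: 455 days (within the 1884-day cap) → +455 days → 17 June 2028.
Expiry of referenced patent IL-904713:
  Base: filing + 18 years → 4 December 2023.
  Processing Delay Credit: +224 days → 15 July 2024.
  Product Clearance Extension: 776 days (within the 1884-day cap) → +776 days → 30 August 2026.
Terminal disclaimer: IL-965975 expires on the earlier of 17 June 2028 and 30 August 2026.

2026-08-30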